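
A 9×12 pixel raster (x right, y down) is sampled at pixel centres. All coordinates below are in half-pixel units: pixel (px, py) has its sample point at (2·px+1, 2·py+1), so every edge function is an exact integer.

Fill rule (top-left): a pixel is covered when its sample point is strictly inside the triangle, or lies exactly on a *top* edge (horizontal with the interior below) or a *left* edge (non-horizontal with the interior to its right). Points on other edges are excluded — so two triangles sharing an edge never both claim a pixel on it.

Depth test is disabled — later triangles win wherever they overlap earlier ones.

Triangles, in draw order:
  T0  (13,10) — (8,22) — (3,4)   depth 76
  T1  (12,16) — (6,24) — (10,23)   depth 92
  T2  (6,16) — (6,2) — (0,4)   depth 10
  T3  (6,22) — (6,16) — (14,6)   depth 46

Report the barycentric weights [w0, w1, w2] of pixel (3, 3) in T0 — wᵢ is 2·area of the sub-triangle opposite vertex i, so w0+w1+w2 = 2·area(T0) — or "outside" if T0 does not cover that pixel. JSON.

T0:
  2·area = 150
  edge (13, 10)→(8, 22): d=(-5,12) right/bottom  bias=-1
  edge (8, 22)→(3, 4): d=(-5,-18) top-left  bias=+0
  edge (3, 4)→(13, 10): d=(10,6) right/bottom  bias=-1
    (2,3)@(5, 7): e=[111,21,18] → █
    (3,3)@(7, 7): e=[87,57,6] → █
    (4,3)@(9, 7): e=[63,93,-6] → ·
    (2,4)@(5, 9): e=[101,11,38] → █
    (4,4)@(9, 9): e=[53,83,14] → █
    (5,4)@(11, 9): e=[29,119,2] → █
    (6,4)@(13, 9): e=[5,155,-10] → ·
    (2,5)@(5, 11): e=[91,1,58] → █
    (6,5)@(13, 11): e=[-5,145,10] → ·
    (2,6)@(5, 13): e=[81,-9,78] → ·
    (3,6)@(7, 13): e=[57,27,66] → █
    (6,6)@(13, 13): e=[-15,135,30] → ·
  covered (18 px):
    · · · · · · · · ·
    · · · · · · · · ·
    · · · · · · · · ·
    · · █ █ · · · · ·
    · · █ █ █ █ · · ·
    · · █ █ █ █ · · ·
    · · · █ █ █ · · ·
    · · · █ █ · · · ·
    · · · █ █ · · · ·
    · · · · █ · · · ·
    · · · · · · · · ·
    · · · · · · · · ·
T1:
  2·area = 26  (B↔C swapped to make it positive)
  edge (12, 16)→(10, 23): d=(-2,7) right/bottom  bias=-1
  edge (10, 23)→(6, 24): d=(-4,1) right/bottom  bias=-1
  edge (6, 24)→(12, 16): d=(6,-8) top-left  bias=+0
    (5,9)@(11, 19): e=[1,15,10] → █
    (6,9)@(13, 19): e=[-13,13,26] → ·
    (4,10)@(9, 21): e=[11,9,6] → █
    (5,10)@(11, 21): e=[-3,7,22] → ·
    (3,11)@(7, 23): e=[21,3,2] → █
    (5,11)@(11, 23): e=[-7,-1,34] → ·
  covered (4 px):
    · · · · · · · · ·
    · · · · · · · · ·
    · · · · · · · · ·
    · · · · · · · · ·
    · · · · · · · · ·
    · · · · · · · · ·
    · · · · · · · · ·
    · · · · · · · · ·
    · · · · · · · · ·
    · · · · · █ · · ·
    · · · · █ · · · ·
    · · · █ █ · · · ·
T2:
  2·area = 84  (B↔C swapped to make it positive)
  edge (6, 16)→(0, 4): d=(-6,-12) top-left  bias=+0
  edge (0, 4)→(6, 2): d=(6,-2) top-left  bias=+0
  edge (6, 2)→(6, 16): d=(0,14) right/bottom  bias=-1
    (4,0)@(9, 1): e=[126,0,-42] → ·  [on edge]
    (1,1)@(3, 3): e=[42,0,42] → █  [on edge]
    (2,1)@(5, 3): e=[66,4,14] → █
    (3,1)@(7, 3): e=[90,8,-14] → ·
    (0,2)@(1, 5): e=[6,8,70] → █
    (3,2)@(7, 5): e=[78,20,-14] → ·
    (0,3)@(1, 7): e=[-6,20,70] → ·
    (1,3)@(3, 7): e=[18,24,42] → █
    (3,3)@(7, 7): e=[66,32,-14] → ·
    (1,4)@(3, 9): e=[6,36,42] → █
    (3,4)@(7, 9): e=[54,44,-14] → ·
    (1,5)@(3, 11): e=[-6,48,42] → ·
  covered (11 px):
    · · · · · · · · ·
    · █ █ · · · · · ·
    █ █ █ · · · · · ·
    · █ █ · · · · · ·
    · █ █ · · · · · ·
    · · █ · · · · · ·
    · · █ · · · · · ·
    · · · · · · · · ·
    · · · · · · · · ·
    · · · · · · · · ·
    · · · · · · · · ·
    · · · · · · · · ·
T3:
  2·area = 48
  edge (6, 22)→(6, 16): d=(0,-6) top-left  bias=+0
  edge (6, 16)→(14, 6): d=(8,-10) top-left  bias=+0
  edge (14, 6)→(6, 22): d=(-8,16) right/bottom  bias=-1
    (5,5)@(11, 11): e=[30,10,8] → █
    (6,5)@(13, 11): e=[42,30,-24] → ·
    (4,6)@(9, 13): e=[18,6,24] → █
    (5,6)@(11, 13): e=[30,26,-8] → ·
    (3,7)@(7, 15): e=[6,2,40] → █
    (5,7)@(11, 15): e=[30,42,-24] → ·
    (3,8)@(7, 17): e=[6,18,24] → █
    (4,8)@(9, 17): e=[18,38,-8] → ·
    (3,9)@(7, 19): e=[6,34,8] → █
    (4,9)@(9, 19): e=[18,54,-24] → ·
    (3,10)@(7, 21): e=[6,50,-8] → ·
  covered (6 px):
    · · · · · · · · ·
    · · · · · · · · ·
    · · · · · · · · ·
    · · · · · · · · ·
    · · · · · · · · ·
    · · · · · █ · · ·
    · · · · █ · · · ·
    · · · █ █ · · · ·
    · · · █ · · · · ·
    · · · █ · · · · ·
    · · · · · · · · ·
    · · · · · · · · ·

Answer: [57,6,87]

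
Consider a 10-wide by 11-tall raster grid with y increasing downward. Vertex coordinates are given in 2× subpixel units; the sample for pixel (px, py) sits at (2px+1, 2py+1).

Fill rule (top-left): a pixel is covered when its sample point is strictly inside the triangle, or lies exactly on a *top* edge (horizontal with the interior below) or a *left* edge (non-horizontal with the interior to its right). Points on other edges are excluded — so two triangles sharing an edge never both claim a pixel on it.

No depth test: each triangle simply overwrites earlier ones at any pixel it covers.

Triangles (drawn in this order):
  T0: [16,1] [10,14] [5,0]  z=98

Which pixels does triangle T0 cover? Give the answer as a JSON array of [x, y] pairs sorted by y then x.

T0:
  2·area = 149
  edge (16, 1)→(10, 14): d=(-6,13) right/bottom  bias=-1
  edge (10, 14)→(5, 0): d=(-5,-14) top-left  bias=+0
  edge (5, 0)→(16, 1): d=(11,1) right/bottom  bias=-1
    (3,0)@(7, 1): e=[117,23,9] → X
    (4,0)@(9, 1): e=[91,51,7] → X
    (5,0)@(11, 1): e=[65,79,5] → X
    (6,0)@(13, 1): e=[39,107,3] → X
    (7,0)@(15, 1): e=[13,135,1] → X
    (8,0)@(17, 1): e=[-13,163,-1] → .
    (3,1)@(7, 3): e=[105,13,31] → X
    (8,1)@(17, 3): e=[-25,153,21] → .
    (3,2)@(7, 5): e=[93,3,53] → X
    (7,2)@(15, 5): e=[-11,115,45] → .
    (3,3)@(7, 7): e=[81,-7,75] → .
    (4,3)@(9, 7): e=[55,21,73] → X
  covered (21 px):
    . . . X X X X X . .
    . . . X X X X X . .
    . . . X X X X . . .
    . . . . X X X . . .
    . . . . X X . . . .
    . . . . X X . . . .
    . . . . . . . . . .
    . . . . . . . . . .
    . . . . . . . . . .
    . . . . . . . . . .
    . . . . . . . . . .

Result: [[3,0],[4,0],[5,0],[6,0],[7,0],[3,1],[4,1],[5,1],[6,1],[7,1],[3,2],[4,2],[5,2],[6,2],[4,3],[5,3],[6,3],[4,4],[5,4],[4,5],[5,5]]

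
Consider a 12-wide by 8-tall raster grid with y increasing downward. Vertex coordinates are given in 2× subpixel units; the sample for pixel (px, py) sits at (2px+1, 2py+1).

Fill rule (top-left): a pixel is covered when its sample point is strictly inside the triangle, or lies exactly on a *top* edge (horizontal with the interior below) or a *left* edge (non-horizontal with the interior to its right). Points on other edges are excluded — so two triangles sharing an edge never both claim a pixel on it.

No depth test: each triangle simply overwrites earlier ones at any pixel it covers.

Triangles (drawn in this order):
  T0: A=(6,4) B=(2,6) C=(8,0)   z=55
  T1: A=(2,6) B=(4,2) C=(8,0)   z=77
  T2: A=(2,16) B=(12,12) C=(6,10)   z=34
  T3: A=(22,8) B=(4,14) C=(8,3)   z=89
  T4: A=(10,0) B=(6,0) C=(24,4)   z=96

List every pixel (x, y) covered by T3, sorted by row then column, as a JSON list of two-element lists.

T0:
  2·area = 12
  edge (6, 4)→(2, 6): d=(-4,2) right/bottom  bias=-1
  edge (2, 6)→(8, 0): d=(6,-6) top-left  bias=+0
  edge (8, 0)→(6, 4): d=(-2,4) right/bottom  bias=-1
    (3,0)@(7, 1): e=[10,0,2] → █  [on edge]
    (4,0)@(9, 1): e=[6,12,-6] → ·
    (2,1)@(5, 3): e=[6,0,6] → █  [on edge]
    (3,1)@(7, 3): e=[2,12,-2] → ·
    (1,2)@(3, 5): e=[2,0,10] → █  [on edge]
    (2,2)@(5, 5): e=[-2,12,2] → ·
    (0,3)@(1, 7): e=[-2,0,14] → ·  [on edge]
    (1,3)@(3, 7): e=[-6,12,6] → ·
  covered (3 px):
    · · · █ · · · · · · · ·
    · · █ · · · · · · · · ·
    · █ · · · · · · · · · ·
    · · · · · · · · · · · ·
    · · · · · · · · · · · ·
    · · · · · · · · · · · ·
    · · · · · · · · · · · ·
    · · · · · · · · · · · ·
T1:
  2·area = 12
  edge (2, 6)→(4, 2): d=(2,-4) top-left  bias=+0
  edge (4, 2)→(8, 0): d=(4,-2) top-left  bias=+0
  edge (8, 0)→(2, 6): d=(-6,6) right/bottom  bias=-1
    (3,0)@(7, 1): e=[10,2,0] → ·  [on edge]
    (2,1)@(5, 3): e=[6,6,0] → ·  [on edge]
    (1,2)@(3, 5): e=[2,10,0] → ·  [on edge]
    (0,3)@(1, 7): e=[-2,14,0] → ·  [on edge]
  covered (0 px):
    · · · · · · · · · · · ·
    · · · · · · · · · · · ·
    · · · · · · · · · · · ·
    · · · · · · · · · · · ·
    · · · · · · · · · · · ·
    · · · · · · · · · · · ·
    · · · · · · · · · · · ·
    · · · · · · · · · · · ·
T2:
  2·area = 44  (B↔C swapped to make it positive)
  edge (2, 16)→(6, 10): d=(4,-6) top-left  bias=+0
  edge (6, 10)→(12, 12): d=(6,2) right/bottom  bias=-1
  edge (12, 12)→(2, 16): d=(-10,4) right/bottom  bias=-1
    (1,4)@(3, 9): e=[-22,0,66] → ·  [on edge]
    (3,5)@(7, 11): e=[10,4,30] → █
    (4,5)@(9, 11): e=[22,0,22] → ·  [on edge]
    (2,6)@(5, 13): e=[6,20,18] → █
    (4,6)@(9, 13): e=[30,12,2] → █
    (5,6)@(11, 13): e=[42,8,-6] → ·
    (7,6)@(15, 13): e=[66,0,-22] → ·  [on edge]
    (1,7)@(3, 15): e=[2,36,6] → █
    (2,7)@(5, 15): e=[14,32,-2] → ·
    (3,7)@(7, 15): e=[26,28,-10] → ·
    (4,7)@(9, 15): e=[38,24,-18] → ·
    (10,7)@(21, 15): e=[110,0,-66] → ·  [on edge]
  covered (5 px):
    · · · · · · · · · · · ·
    · · · · · · · · · · · ·
    · · · · · · · · · · · ·
    · · · · · · · · · · · ·
    · · · · · · · · · · · ·
    · · · █ · · · · · · · ·
    · · █ █ █ · · · · · · ·
    · █ · · · · · · · · · ·
T3:
  2·area = 174
  edge (22, 8)→(4, 14): d=(-18,6) right/bottom  bias=-1
  edge (4, 14)→(8, 3): d=(4,-11) top-left  bias=+0
  edge (8, 3)→(22, 8): d=(14,5) right/bottom  bias=-1
    (4,2)@(9, 5): e=[132,19,23] → █
    (5,2)@(11, 5): e=[120,41,13] → █
    (6,2)@(13, 5): e=[108,63,3] → █
    (7,2)@(15, 5): e=[96,85,-7] → ·
    (3,3)@(7, 7): e=[108,5,61] → █
    (7,3)@(15, 7): e=[60,93,21] → █
    (8,3)@(17, 7): e=[48,115,11] → █
    (9,3)@(19, 7): e=[36,137,1] → █
    (10,3)@(21, 7): e=[24,159,-9] → ·
    (3,4)@(7, 9): e=[72,13,89] → █
    (9,4)@(19, 9): e=[0,145,29] → ·  [on edge]
    (3,5)@(7, 11): e=[36,21,117] → █
    (6,5)@(13, 11): e=[0,87,87] → ·  [on edge]
    (3,6)@(7, 13): e=[0,29,145] → ·  [on edge]
    (0,7)@(1, 15): e=[0,-29,203] → ·  [on edge]
  covered (20 px):
    · · · · · · · · · · · ·
    · · · · · · · · · · · ·
    · · · · █ █ █ · · · · ·
    · · · █ █ █ █ █ █ █ · ·
    · · · █ █ █ █ █ █ · · ·
    · · · █ █ █ · · · · · ·
    · · █ · · · · · · · · ·
    · · · · · · · · · · · ·
T4:
  2·area = 16  (B↔C swapped to make it positive)
  edge (10, 0)→(24, 4): d=(14,4) right/bottom  bias=-1
  edge (24, 4)→(6, 0): d=(-18,-4) top-left  bias=+0
  edge (6, 0)→(10, 0): d=(4,0) top-left  bias=+0
    (5,0)@(11, 1): e=[10,2,4] → █
    (6,0)@(13, 1): e=[2,10,4] → █
    (7,0)@(15, 1): e=[-6,18,4] → ·
    (5,1)@(11, 3): e=[38,-34,12] → ·
    (6,1)@(13, 3): e=[30,-26,12] → ·
  covered (2 px):
    · · · · · █ █ · · · · ·
    · · · · · · · · · · · ·
    · · · · · · · · · · · ·
    · · · · · · · · · · · ·
    · · · · · · · · · · · ·
    · · · · · · · · · · · ·
    · · · · · · · · · · · ·
    · · · · · · · · · · · ·

Result: [[4,2],[5,2],[6,2],[3,3],[4,3],[5,3],[6,3],[7,3],[8,3],[9,3],[3,4],[4,4],[5,4],[6,4],[7,4],[8,4],[3,5],[4,5],[5,5],[2,6]]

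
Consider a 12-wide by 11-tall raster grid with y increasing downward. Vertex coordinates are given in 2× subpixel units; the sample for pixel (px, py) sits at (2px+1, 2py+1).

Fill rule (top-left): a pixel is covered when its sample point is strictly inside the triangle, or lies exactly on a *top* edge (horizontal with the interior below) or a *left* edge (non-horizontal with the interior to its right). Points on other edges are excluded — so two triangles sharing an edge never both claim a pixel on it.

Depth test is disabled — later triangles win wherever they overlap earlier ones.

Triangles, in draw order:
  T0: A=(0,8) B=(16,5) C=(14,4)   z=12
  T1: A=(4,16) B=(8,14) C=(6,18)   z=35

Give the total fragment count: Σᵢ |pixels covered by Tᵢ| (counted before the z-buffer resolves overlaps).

T0:
  2·area = 22  (B↔C swapped to make it positive)
  edge (0, 8)→(14, 4): d=(14,-4) top-left  bias=+0
  edge (14, 4)→(16, 5): d=(2,1) right/bottom  bias=-1
  edge (16, 5)→(0, 8): d=(-16,3) right/bottom  bias=-1
    (5,2)@(11, 5): e=[2,5,15] → #
    (6,2)@(13, 5): e=[10,3,9] → #
    (7,2)@(15, 5): e=[18,1,3] → #
    (8,2)@(17, 5): e=[26,-1,-3] → ·
    (2,3)@(5, 7): e=[6,15,1] → #
    (3,3)@(7, 7): e=[14,13,-5] → ·
    (5,3)@(11, 7): e=[30,9,-17] → ·
    (6,3)@(13, 7): e=[38,7,-23] → ·
    (7,3)@(15, 7): e=[46,5,-29] → ·
    (2,4)@(5, 9): e=[34,19,-31] → ·
  covered (4 px):
    · · · · · · · · · · · ·
    · · · · · · · · · · · ·
    · · · · · # # # · · · ·
    · · # · · · · · · · · ·
    · · · · · · · · · · · ·
    · · · · · · · · · · · ·
    · · · · · · · · · · · ·
    · · · · · · · · · · · ·
    · · · · · · · · · · · ·
    · · · · · · · · · · · ·
    · · · · · · · · · · · ·
T1:
  2·area = 12
  edge (4, 16)→(8, 14): d=(4,-2) top-left  bias=+0
  edge (8, 14)→(6, 18): d=(-2,4) right/bottom  bias=-1
  edge (6, 18)→(4, 16): d=(-2,-2) top-left  bias=+0
    (0,6)@(1, 13): e=[-18,30,0] → ·  [on edge]
    (1,7)@(3, 15): e=[-6,18,0] → ·  [on edge]
    (3,7)@(7, 15): e=[2,2,8] → #
    (4,7)@(9, 15): e=[6,-6,12] → ·
    (2,8)@(5, 17): e=[6,6,0] → #  [on edge]
    (3,8)@(7, 17): e=[10,-2,4] → ·
    (2,9)@(5, 19): e=[14,2,-4] → ·
    (3,9)@(7, 19): e=[18,-6,0] → ·  [on edge]
    (4,10)@(9, 21): e=[30,-18,0] → ·  [on edge]
  covered (2 px):
    · · · · · · · · · · · ·
    · · · · · · · · · · · ·
    · · · · · · · · · · · ·
    · · · · · · · · · · · ·
    · · · · · · · · · · · ·
    · · · · · · · · · · · ·
    · · · · · · · · · · · ·
    · · · # · · · · · · · ·
    · · # · · · · · · · · ·
    · · · · · · · · · · · ·
    · · · · · · · · · · · ·

Answer: 6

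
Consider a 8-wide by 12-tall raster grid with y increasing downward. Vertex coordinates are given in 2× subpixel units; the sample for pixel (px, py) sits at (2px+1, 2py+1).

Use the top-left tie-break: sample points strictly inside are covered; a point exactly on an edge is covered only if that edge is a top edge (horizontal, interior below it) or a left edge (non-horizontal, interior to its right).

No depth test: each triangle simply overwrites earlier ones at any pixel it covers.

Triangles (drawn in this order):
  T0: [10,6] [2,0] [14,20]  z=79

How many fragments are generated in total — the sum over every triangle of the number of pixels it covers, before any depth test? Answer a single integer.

T0:
  2·area = 88  (B↔C swapped to make it positive)
  edge (10, 6)→(14, 20): d=(4,14) right/bottom  bias=-1
  edge (14, 20)→(2, 0): d=(-12,-20) top-left  bias=+0
  edge (2, 0)→(10, 6): d=(8,6) right/bottom  bias=-1
    (1,0)@(3, 1): e=[78,8,2] → X
    (2,0)@(5, 1): e=[50,48,-10] → .
    (1,1)@(3, 3): e=[86,-16,18] → .
    (2,1)@(5, 3): e=[58,24,6] → X
    (3,1)@(7, 3): e=[30,64,-6] → .
    (2,2)@(5, 5): e=[66,0,22] → X  [on edge]
    (3,2)@(7, 5): e=[38,40,10] → X
    (4,2)@(9, 5): e=[10,80,-2] → .
    (2,3)@(5, 7): e=[74,-24,38] → .
    (3,3)@(7, 7): e=[46,16,26] → X
    (4,3)@(9, 7): e=[18,56,14] → X
    (5,3)@(11, 7): e=[-10,96,2] → .
    (5,7)@(11, 15): e=[22,0,66] → X  [on edge]
  covered (12 px):
    . X . . . . . .
    . . X . . . . .
    . . X X . . . .
    . . . X X . . .
    . . . . X . . .
    . . . . X X . .
    . . . . . X . .
    . . . . . X . .
    . . . . . . X .
    . . . . . . . .
    . . . . . . . .
    . . . . . . . .

Final: 12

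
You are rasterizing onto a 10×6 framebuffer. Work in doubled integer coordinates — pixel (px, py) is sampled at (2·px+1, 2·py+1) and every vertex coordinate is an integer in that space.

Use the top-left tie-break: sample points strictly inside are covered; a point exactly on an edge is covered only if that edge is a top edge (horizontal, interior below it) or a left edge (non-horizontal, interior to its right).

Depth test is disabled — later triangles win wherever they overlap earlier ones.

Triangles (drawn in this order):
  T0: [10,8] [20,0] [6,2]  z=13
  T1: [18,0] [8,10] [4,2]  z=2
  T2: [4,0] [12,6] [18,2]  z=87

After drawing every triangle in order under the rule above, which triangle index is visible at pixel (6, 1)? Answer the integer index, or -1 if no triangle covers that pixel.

T0:
  2·area = 92  (B↔C swapped to make it positive)
  edge (10, 8)→(6, 2): d=(-4,-6) top-left  bias=+0
  edge (6, 2)→(20, 0): d=(14,-2) top-left  bias=+0
  edge (20, 0)→(10, 8): d=(-10,8) right/bottom  bias=-1
    (6,0)@(13, 1): e=[46,0,46] → █  [on edge]
    (7,0)@(15, 1): e=[58,4,30] → █
    (8,0)@(17, 1): e=[70,8,14] → █
    (9,0)@(19, 1): e=[82,12,-2] → ·
    (3,1)@(7, 3): e=[2,16,74] → █
    (4,1)@(9, 3): e=[14,20,58] → █
    (5,1)@(11, 3): e=[26,24,42] → █
    (8,1)@(17, 3): e=[62,36,-6] → ·
    (3,2)@(7, 5): e=[-6,44,54] → ·
    (4,2)@(9, 5): e=[6,48,38] → █
    (7,2)@(15, 5): e=[42,60,-10] → ·
    (4,3)@(9, 7): e=[-2,76,18] → ·
  covered (12 px):
    · · · · · · █ █ █ ·
    · · · █ █ █ █ █ · ·
    · · · · █ █ █ · · ·
    · · · · · █ · · · ·
    · · · · · · · · · ·
    · · · · · · · · · ·
T1:
  2·area = 120
  edge (18, 0)→(8, 10): d=(-10,10) right/bottom  bias=-1
  edge (8, 10)→(4, 2): d=(-4,-8) top-left  bias=+0
  edge (4, 2)→(18, 0): d=(14,-2) top-left  bias=+0
    (5,0)@(11, 1): e=[60,60,0] → █  [on edge]
    (6,0)@(13, 1): e=[40,76,4] → █
    (7,0)@(15, 1): e=[20,92,8] → █
    (8,0)@(17, 1): e=[0,108,12] → ·  [on edge]
    (2,1)@(5, 3): e=[100,4,16] → █
    (3,1)@(7, 3): e=[80,20,20] → █
    (4,1)@(9, 3): e=[60,36,24] → █
    (7,1)@(15, 3): e=[0,84,36] → ·  [on edge]
    (2,2)@(5, 5): e=[80,-4,44] → ·
    (3,2)@(7, 5): e=[60,12,48] → █
    (6,2)@(13, 5): e=[0,60,60] → ·  [on edge]
    (3,3)@(7, 7): e=[40,4,76] → █
    (5,3)@(11, 7): e=[0,36,84] → ·  [on edge]
    (4,4)@(9, 9): e=[0,12,108] → ·  [on edge]
    (3,5)@(7, 11): e=[0,-12,132] → ·  [on edge]
  covered (13 px):
    · · · · · █ █ █ · ·
    · · █ █ █ █ █ · · ·
    · · · █ █ █ · · · ·
    · · · █ █ · · · · ·
    · · · · · · · · · ·
    · · · · · · · · · ·
T2:
  2·area = 68  (B↔C swapped to make it positive)
  edge (4, 0)→(18, 2): d=(14,2) right/bottom  bias=-1
  edge (18, 2)→(12, 6): d=(-6,4) right/bottom  bias=-1
  edge (12, 6)→(4, 0): d=(-8,-6) top-left  bias=+0
    (3,0)@(7, 1): e=[8,50,10] → █
    (4,0)@(9, 1): e=[4,42,22] → █
    (5,0)@(11, 1): e=[0,34,34] → ·  [on edge]
    (3,1)@(7, 3): e=[36,38,-6] → ·
    (4,1)@(9, 3): e=[32,30,6] → █
    (5,1)@(11, 3): e=[28,22,18] → █
    (6,1)@(13, 3): e=[24,14,30] → █
    (7,1)@(15, 3): e=[20,6,42] → █
    (8,1)@(17, 3): e=[16,-2,54] → ·
    (4,2)@(9, 5): e=[60,18,-10] → ·
    (5,2)@(11, 5): e=[56,10,2] → █
    (7,2)@(15, 5): e=[48,-6,26] → ·
  covered (8 px):
    · · · █ █ · · · · ·
    · · · · █ █ █ █ · ·
    · · · · · █ █ · · ·
    · · · · · · · · · ·
    · · · · · · · · · ·
    · · · · · · · · · ·

Z-buffer (winner per pixel, '.' = empty):
  . . . 2 2 1 1 1 0 .
  . . 1 1 2 2 2 2 . .
  . . . 1 1 2 2 . . .
  . . . 1 1 0 . . . .
  . . . . . . . . . .
  . . . . . . . . . .

Answer: 2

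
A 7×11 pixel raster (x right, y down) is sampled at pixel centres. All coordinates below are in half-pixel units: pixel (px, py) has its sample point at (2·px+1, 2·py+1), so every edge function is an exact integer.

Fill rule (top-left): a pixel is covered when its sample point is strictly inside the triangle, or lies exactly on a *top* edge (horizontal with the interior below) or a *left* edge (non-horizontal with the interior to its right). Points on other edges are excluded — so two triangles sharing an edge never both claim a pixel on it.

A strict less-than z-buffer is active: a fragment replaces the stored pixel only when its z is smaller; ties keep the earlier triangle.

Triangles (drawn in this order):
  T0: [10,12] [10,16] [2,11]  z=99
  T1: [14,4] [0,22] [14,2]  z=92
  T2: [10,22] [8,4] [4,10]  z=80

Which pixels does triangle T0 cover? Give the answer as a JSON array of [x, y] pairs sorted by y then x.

T0:
  2·area = 32
  edge (10, 12)→(10, 16): d=(0,4) right/bottom  bias=-1
  edge (10, 16)→(2, 11): d=(-8,-5) top-left  bias=+0
  edge (2, 11)→(10, 12): d=(8,1) right/bottom  bias=-1
    (3,6)@(7, 13): e=[12,9,11] → █
    (4,6)@(9, 13): e=[4,19,9] → █
    (5,6)@(11, 13): e=[-4,29,7] → ·
    (3,7)@(7, 15): e=[12,-7,27] → ·
    (4,7)@(9, 15): e=[4,3,25] → █
    (5,7)@(11, 15): e=[-4,13,23] → ·
    (4,8)@(9, 17): e=[4,-13,41] → ·
  covered (3 px):
    · · · · · · ·
    · · · · · · ·
    · · · · · · ·
    · · · · · · ·
    · · · · · · ·
    · · · · · · ·
    · · · █ █ · ·
    · · · · █ · ·
    · · · · · · ·
    · · · · · · ·
    · · · · · · ·
T1:
  2·area = 28
  edge (14, 4)→(0, 22): d=(-14,18) right/bottom  bias=-1
  edge (0, 22)→(14, 2): d=(14,-20) top-left  bias=+0
  edge (14, 2)→(14, 4): d=(0,2) right/bottom  bias=-1
    (6,2)@(13, 5): e=[4,22,2] → █
    (5,3)@(11, 7): e=[12,10,6] → █
    (6,3)@(13, 7): e=[-24,50,2] → ·
    (5,4)@(11, 9): e=[-16,38,6] → ·
    (3,6)@(7, 13): e=[0,14,14] → ·  [on edge]
    (2,7)@(5, 15): e=[8,2,18] → █
    (3,7)@(7, 15): e=[-28,42,14] → ·
    (2,8)@(5, 17): e=[-20,30,18] → ·
  covered (3 px):
    · · · · · · ·
    · · · · · · ·
    · · · · · · █
    · · · · · █ ·
    · · · · · · ·
    · · · · · · ·
    · · · · · · ·
    · · █ · · · ·
    · · · · · · ·
    · · · · · · ·
    · · · · · · ·
T2:
  2·area = 84  (B↔C swapped to make it positive)
  edge (10, 22)→(4, 10): d=(-6,-12) top-left  bias=+0
  edge (4, 10)→(8, 4): d=(4,-6) top-left  bias=+0
  edge (8, 4)→(10, 22): d=(2,18) right/bottom  bias=-1
    (3,3)@(7, 7): e=[54,6,24] → █
    (4,3)@(9, 7): e=[78,18,-12] → ·
    (2,4)@(5, 9): e=[18,2,64] → █
    (4,4)@(9, 9): e=[66,26,-8] → ·
    (2,5)@(5, 11): e=[6,10,68] → █
    (4,5)@(9, 11): e=[54,34,-4] → ·
    (2,6)@(5, 13): e=[-6,18,72] → ·
    (3,6)@(7, 13): e=[18,30,36] → █
    (4,6)@(9, 13): e=[42,42,0] → ·  [on edge]
    (3,7)@(7, 15): e=[6,38,40] → █
    (4,7)@(9, 15): e=[30,50,4] → █
    (5,7)@(11, 15): e=[54,62,-32] → ·
  covered (10 px):
    · · · · · · ·
    · · · · · · ·
    · · · · · · ·
    · · · █ · · ·
    · · █ █ · · ·
    · · █ █ · · ·
    · · · █ · · ·
    · · · █ █ · ·
    · · · · █ · ·
    · · · · █ · ·
    · · · · · · ·

Answer: [[3,6],[4,6],[4,7]]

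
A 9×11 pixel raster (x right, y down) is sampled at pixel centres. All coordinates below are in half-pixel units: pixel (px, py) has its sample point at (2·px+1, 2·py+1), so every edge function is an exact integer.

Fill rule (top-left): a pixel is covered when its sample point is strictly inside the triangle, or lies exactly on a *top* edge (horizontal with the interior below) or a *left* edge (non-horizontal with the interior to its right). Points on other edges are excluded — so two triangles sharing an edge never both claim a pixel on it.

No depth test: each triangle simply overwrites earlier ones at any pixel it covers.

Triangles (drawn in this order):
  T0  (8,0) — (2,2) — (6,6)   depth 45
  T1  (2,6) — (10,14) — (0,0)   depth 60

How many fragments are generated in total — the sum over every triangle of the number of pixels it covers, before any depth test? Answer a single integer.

T0:
  2·area = 32  (B↔C swapped to make it positive)
  edge (8, 0)→(6, 6): d=(-2,6) right/bottom  bias=-1
  edge (6, 6)→(2, 2): d=(-4,-4) top-left  bias=+0
  edge (2, 2)→(8, 0): d=(6,-2) top-left  bias=+0
    (0,0)@(1, 1): e=[40,0,-8] → ·  [on edge]
    (2,0)@(5, 1): e=[16,16,0] → █  [on edge]
    (3,0)@(7, 1): e=[4,24,4] → █
    (4,0)@(9, 1): e=[-8,32,8] → ·
    (1,1)@(3, 3): e=[24,0,8] → █  [on edge]
    (3,1)@(7, 3): e=[0,16,16] → ·  [on edge]
    (1,2)@(3, 5): e=[20,-8,20] → ·
    (2,2)@(5, 5): e=[8,0,24] → █  [on edge]
    (3,2)@(7, 5): e=[-4,8,28] → ·
    (2,3)@(5, 7): e=[4,-8,36] → ·
    (3,3)@(7, 7): e=[-8,0,40] → ·  [on edge]
    (2,4)@(5, 9): e=[0,-16,48] → ·  [on edge]
    (4,4)@(9, 9): e=[-24,0,56] → ·  [on edge]
    (5,5)@(11, 11): e=[-40,0,72] → ·  [on edge]
    (6,6)@(13, 13): e=[-56,0,88] → ·  [on edge]
    (1,7)@(3, 15): e=[0,-48,80] → ·  [on edge]
    (7,7)@(15, 15): e=[-72,0,104] → ·  [on edge]
    (8,8)@(17, 17): e=[-88,0,120] → ·  [on edge]
    (0,10)@(1, 21): e=[0,-80,112] → ·  [on edge]
  covered (5 px):
    · · █ █ · · · · ·
    · █ █ · · · · · ·
    · · █ · · · · · ·
    · · · · · · · · ·
    · · · · · · · · ·
    · · · · · · · · ·
    · · · · · · · · ·
    · · · · · · · · ·
    · · · · · · · · ·
    · · · · · · · · ·
    · · · · · · · · ·
T1:
  2·area = 32  (B↔C swapped to make it positive)
  edge (2, 6)→(0, 0): d=(-2,-6) top-left  bias=+0
  edge (0, 0)→(10, 14): d=(10,14) right/bottom  bias=-1
  edge (10, 14)→(2, 6): d=(-8,-8) top-left  bias=+0
    (0,1)@(1, 3): e=[0,16,16] → █  [on edge]
    (1,1)@(3, 3): e=[12,-12,32] → ·
    (0,2)@(1, 5): e=[-4,36,0] → ·  [on edge]
    (1,2)@(3, 5): e=[8,8,16] → █
    (2,2)@(5, 5): e=[20,-20,32] → ·
    (1,3)@(3, 7): e=[4,28,0] → █  [on edge]
    (2,3)@(5, 7): e=[16,0,16] → ·  [on edge]
    (1,4)@(3, 9): e=[0,48,-16] → ·  [on edge]
    (2,4)@(5, 9): e=[12,20,0] → █  [on edge]
    (3,4)@(7, 9): e=[24,-8,16] → ·
    (2,5)@(5, 11): e=[8,40,-16] → ·
    (3,5)@(7, 11): e=[20,12,0] → █  [on edge]
    (4,6)@(9, 13): e=[28,4,0] → █  [on edge]
    (2,7)@(5, 15): e=[0,80,-48] → ·  [on edge]
    (5,7)@(11, 15): e=[36,-4,0] → ·  [on edge]
    (6,8)@(13, 17): e=[44,-12,0] → ·  [on edge]
    (7,9)@(15, 19): e=[52,-20,0] → ·  [on edge]
    (3,10)@(7, 21): e=[0,112,-80] → ·  [on edge]
    (7,10)@(15, 21): e=[48,0,-16] → ·  [on edge]
    (8,10)@(17, 21): e=[60,-28,0] → ·  [on edge]
  covered (6 px):
    · · · · · · · · ·
    █ · · · · · · · ·
    · █ · · · · · · ·
    · █ · · · · · · ·
    · · █ · · · · · ·
    · · · █ · · · · ·
    · · · · █ · · · ·
    · · · · · · · · ·
    · · · · · · · · ·
    · · · · · · · · ·
    · · · · · · · · ·

Final: 11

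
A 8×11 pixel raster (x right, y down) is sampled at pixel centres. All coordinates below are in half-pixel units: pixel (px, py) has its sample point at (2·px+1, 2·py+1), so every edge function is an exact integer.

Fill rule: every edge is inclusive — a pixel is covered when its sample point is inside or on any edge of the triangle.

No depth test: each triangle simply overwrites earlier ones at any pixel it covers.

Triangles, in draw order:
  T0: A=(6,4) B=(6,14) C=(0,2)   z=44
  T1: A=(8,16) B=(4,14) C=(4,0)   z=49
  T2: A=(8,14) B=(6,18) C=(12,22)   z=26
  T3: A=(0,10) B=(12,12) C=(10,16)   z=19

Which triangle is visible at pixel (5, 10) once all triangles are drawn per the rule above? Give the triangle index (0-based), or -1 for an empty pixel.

T0:
  2·area = 60
  edge (6, 4)→(6, 14): d=(0,10) inclusive
  edge (6, 14)→(0, 2): d=(-6,-12) inclusive
  edge (0, 2)→(6, 4): d=(6,2) inclusive
    (0,1)@(1, 3): e=[50,6,4] → #
    (1,1)@(3, 3): e=[30,30,0] → #  [on edge]
    (2,1)@(5, 3): e=[10,54,-4] → ·
    (0,2)@(1, 5): e=[50,-6,16] → ·
    (1,2)@(3, 5): e=[30,18,12] → #
    (2,2)@(5, 5): e=[10,42,8] → #
    (3,2)@(7, 5): e=[-10,66,4] → ·
    (4,2)@(9, 5): e=[-30,90,0] → ·  [on edge]
    (1,3)@(3, 7): e=[30,6,24] → #
    (3,3)@(7, 7): e=[-10,54,16] → ·
    (7,3)@(15, 7): e=[-90,150,0] → ·  [on edge]
    (1,4)@(3, 9): e=[30,-6,36] → ·
  covered (8 px):
    · · · · · · · ·
    # # · · · · · ·
    · # # · · · · ·
    · # # · · · · ·
    · · # · · · · ·
    · · # · · · · ·
    · · · · · · · ·
    · · · · · · · ·
    · · · · · · · ·
    · · · · · · · ·
    · · · · · · · ·
T1:
  2·area = 56
  edge (8, 16)→(4, 14): d=(-4,-2) inclusive
  edge (4, 14)→(4, 0): d=(0,-14) inclusive
  edge (4, 0)→(8, 16): d=(4,16) inclusive
    (2,2)@(5, 5): e=[38,14,4] → #
    (3,2)@(7, 5): e=[42,42,-28] → ·
    (2,3)@(5, 7): e=[30,14,12] → #
    (3,3)@(7, 7): e=[34,42,-20] → ·
    (2,4)@(5, 9): e=[22,14,20] → #
    (3,4)@(7, 9): e=[26,42,-12] → ·
    (2,5)@(5, 11): e=[14,14,28] → #
    (3,5)@(7, 11): e=[18,42,-4] → ·
    (2,6)@(5, 13): e=[6,14,36] → #
    (3,6)@(7, 13): e=[10,42,4] → #
    (4,6)@(9, 13): e=[14,70,-28] → ·
    (2,7)@(5, 15): e=[-2,14,44] → ·
  covered (7 px):
    · · · · · · · ·
    · · · · · · · ·
    · · # · · · · ·
    · · # · · · · ·
    · · # · · · · ·
    · · # · · · · ·
    · · # # · · · ·
    · · · # · · · ·
    · · · · · · · ·
    · · · · · · · ·
    · · · · · · · ·
T2:
  2·area = 32  (B↔C swapped to make it positive)
  edge (8, 14)→(12, 22): d=(4,8) inclusive
  edge (12, 22)→(6, 18): d=(-6,-4) inclusive
  edge (6, 18)→(8, 14): d=(2,-4) inclusive
    (3,8)@(7, 17): e=[20,10,2] → #
    (4,8)@(9, 17): e=[4,18,10] → #
    (5,8)@(11, 17): e=[-12,26,18] → ·
    (3,9)@(7, 19): e=[28,-2,6] → ·
    (4,9)@(9, 19): e=[12,6,14] → #
    (5,9)@(11, 19): e=[-4,14,22] → ·
    (4,10)@(9, 21): e=[20,-6,18] → ·
    (5,10)@(11, 21): e=[4,2,26] → #
    (6,10)@(13, 21): e=[-12,10,34] → ·
  covered (4 px):
    · · · · · · · ·
    · · · · · · · ·
    · · · · · · · ·
    · · · · · · · ·
    · · · · · · · ·
    · · · · · · · ·
    · · · · · · · ·
    · · · · · · · ·
    · · · # # · · ·
    · · · · # · · ·
    · · · · · # · ·
T3:
  2·area = 52
  edge (0, 10)→(12, 12): d=(12,2) inclusive
  edge (12, 12)→(10, 16): d=(-2,4) inclusive
  edge (10, 16)→(0, 10): d=(-10,-6) inclusive
    (1,5)@(3, 11): e=[6,38,8] → #
    (2,5)@(5, 11): e=[2,30,20] → #
    (3,5)@(7, 11): e=[-2,22,32] → ·
    (1,6)@(3, 13): e=[30,34,-12] → ·
    (2,6)@(5, 13): e=[26,26,0] → #  [on edge]
    (3,6)@(7, 13): e=[22,18,12] → #
    (4,6)@(9, 13): e=[18,10,24] → #
    (5,6)@(11, 13): e=[14,2,36] → #
    (6,6)@(13, 13): e=[10,-6,48] → ·
    (2,7)@(5, 15): e=[50,22,-20] → ·
    (3,7)@(7, 15): e=[46,14,-8] → ·
    (4,7)@(9, 15): e=[42,6,4] → #
    (7,9)@(15, 19): e=[78,-26,0] → ·  [on edge]
  covered (7 px):
    · · · · · · · ·
    · · · · · · · ·
    · · · · · · · ·
    · · · · · · · ·
    · · · · · · · ·
    · # # · · · · ·
    · · # # # # · ·
    · · · · # · · ·
    · · · · · · · ·
    · · · · · · · ·
    · · · · · · · ·

Z-buffer (winner per pixel, '.' = empty):
  . . . . . . . .
  0 0 . . . . . .
  . 0 1 . . . . .
  . 0 1 . . . . .
  . . 1 . . . . .
  . 3 3 . . . . .
  . . 3 3 3 3 . .
  . . . 1 3 . . .
  . . . 2 2 . . .
  . . . . 2 . . .
  . . . . . 2 . .

Result: 2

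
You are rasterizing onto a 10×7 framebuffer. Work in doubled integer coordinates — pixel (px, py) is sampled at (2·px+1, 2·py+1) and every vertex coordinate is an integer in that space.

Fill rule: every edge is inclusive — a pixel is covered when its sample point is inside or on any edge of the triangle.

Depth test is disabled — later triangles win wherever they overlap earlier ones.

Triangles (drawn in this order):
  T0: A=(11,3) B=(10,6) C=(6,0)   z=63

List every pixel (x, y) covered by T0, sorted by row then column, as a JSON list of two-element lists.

T0:
  2·area = 18
  edge (11, 3)→(10, 6): d=(-1,3) inclusive
  edge (10, 6)→(6, 0): d=(-4,-6) inclusive
  edge (6, 0)→(11, 3): d=(5,3) inclusive
    (3,0)@(7, 1): e=[14,2,2] → #
    (4,0)@(9, 1): e=[8,14,-4] → ·
    (3,1)@(7, 3): e=[12,-6,12] → ·
    (4,1)@(9, 3): e=[6,6,6] → #
    (5,1)@(11, 3): e=[0,18,0] → #  [on edge]
    (6,1)@(13, 3): e=[-6,30,-6] → ·
    (4,2)@(9, 5): e=[4,-2,16] → ·
    (5,2)@(11, 5): e=[-2,10,10] → ·
    (4,4)@(9, 9): e=[0,-18,36] → ·  [on edge]
  covered (3 px):
    · · · # · · · · · ·
    · · · · # # · · · ·
    · · · · · · · · · ·
    · · · · · · · · · ·
    · · · · · · · · · ·
    · · · · · · · · · ·
    · · · · · · · · · ·

Answer: [[3,0],[4,1],[5,1]]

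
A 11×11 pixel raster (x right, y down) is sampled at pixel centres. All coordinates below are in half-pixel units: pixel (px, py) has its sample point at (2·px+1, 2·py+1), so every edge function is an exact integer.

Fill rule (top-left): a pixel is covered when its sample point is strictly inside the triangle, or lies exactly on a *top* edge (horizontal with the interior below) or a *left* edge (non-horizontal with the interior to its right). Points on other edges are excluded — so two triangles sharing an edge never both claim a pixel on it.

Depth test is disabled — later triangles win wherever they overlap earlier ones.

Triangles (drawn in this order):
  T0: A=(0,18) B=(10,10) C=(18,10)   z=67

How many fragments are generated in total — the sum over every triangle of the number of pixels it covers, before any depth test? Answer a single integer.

T0:
  2·area = 64
  edge (0, 18)→(10, 10): d=(10,-8) top-left  bias=+0
  edge (10, 10)→(18, 10): d=(8,0) top-left  bias=+0
  edge (18, 10)→(0, 18): d=(-18,8) right/bottom  bias=-1
    (4,5)@(9, 11): e=[2,8,54] → █
    (5,5)@(11, 11): e=[18,8,38] → █
    (6,5)@(13, 11): e=[34,8,22] → █
    (7,5)@(15, 11): e=[50,8,6] → █
    (8,5)@(17, 11): e=[66,8,-10] → ·
    (3,6)@(7, 13): e=[6,24,34] → █
    (6,6)@(13, 13): e=[54,24,-14] → ·
    (7,6)@(15, 13): e=[70,24,-30] → ·
    (2,7)@(5, 15): e=[10,40,14] → █
    (3,7)@(7, 15): e=[26,40,-2] → ·
    (4,7)@(9, 15): e=[42,40,-18] → ·
    (5,7)@(11, 15): e=[58,40,-34] → ·
  covered (8 px):
    · · · · · · · · · · ·
    · · · · · · · · · · ·
    · · · · · · · · · · ·
    · · · · · · · · · · ·
    · · · · · · · · · · ·
    · · · · █ █ █ █ · · ·
    · · · █ █ █ · · · · ·
    · · █ · · · · · · · ·
    · · · · · · · · · · ·
    · · · · · · · · · · ·
    · · · · · · · · · · ·

Answer: 8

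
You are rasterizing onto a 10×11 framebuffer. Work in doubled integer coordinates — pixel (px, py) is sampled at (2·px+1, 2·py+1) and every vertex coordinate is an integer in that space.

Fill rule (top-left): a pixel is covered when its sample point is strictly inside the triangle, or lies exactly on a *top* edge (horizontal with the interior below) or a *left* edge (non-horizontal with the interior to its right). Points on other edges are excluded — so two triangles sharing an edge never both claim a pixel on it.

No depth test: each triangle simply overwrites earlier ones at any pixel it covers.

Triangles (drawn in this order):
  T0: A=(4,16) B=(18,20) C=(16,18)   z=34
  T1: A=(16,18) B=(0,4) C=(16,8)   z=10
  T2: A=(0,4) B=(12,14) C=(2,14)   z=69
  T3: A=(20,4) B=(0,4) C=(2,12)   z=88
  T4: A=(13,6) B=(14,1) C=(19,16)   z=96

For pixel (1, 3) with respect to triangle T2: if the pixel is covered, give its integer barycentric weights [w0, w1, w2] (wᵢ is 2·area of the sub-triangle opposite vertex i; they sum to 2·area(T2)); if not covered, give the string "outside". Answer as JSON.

T0:
  2·area = 20  (B↔C swapped to make it positive)
  edge (4, 16)→(16, 18): d=(12,2) right/bottom  bias=-1
  edge (16, 18)→(18, 20): d=(2,2) right/bottom  bias=-1
  edge (18, 20)→(4, 16): d=(-14,-4) top-left  bias=+0
    (0,1)@(1, 3): e=[-150,0,170] → .  [on edge]
    (1,2)@(3, 5): e=[-130,0,150] → .  [on edge]
    (2,3)@(5, 7): e=[-110,0,130] → .  [on edge]
    (3,4)@(7, 9): e=[-90,0,110] → .  [on edge]
    (4,5)@(9, 11): e=[-70,0,90] → .  [on edge]
    (5,6)@(11, 13): e=[-50,0,70] → .  [on edge]
    (6,7)@(13, 15): e=[-30,0,50] → .  [on edge]
    (4,8)@(9, 17): e=[2,12,6] → X
    (5,8)@(11, 17): e=[-2,8,14] → .
    (7,8)@(15, 17): e=[-10,0,30] → .  [on edge]
    (4,9)@(9, 19): e=[26,16,-22] → .
    (7,9)@(15, 19): e=[14,4,2] → X
    (8,9)@(17, 19): e=[10,0,10] → .  [on edge]
    (9,10)@(19, 21): e=[30,0,-10] → .  [on edge]
  covered (2 px):
    . . . . . . . . . .
    . . . . . . . . . .
    . . . . . . . . . .
    . . . . . . . . . .
    . . . . . . . . . .
    . . . . . . . . . .
    . . . . . . . . . .
    . . . . . . . . . .
    . . . . X . . . . .
    . . . . . . . X . .
    . . . . . . . . . .
T1:
  2·area = 160
  edge (16, 18)→(0, 4): d=(-16,-14) top-left  bias=+0
  edge (0, 4)→(16, 8): d=(16,4) right/bottom  bias=-1
  edge (16, 8)→(16, 18): d=(0,10) right/bottom  bias=-1
    (1,2)@(3, 5): e=[26,4,130] → X
    (2,2)@(5, 5): e=[54,-4,110] → .
    (1,3)@(3, 7): e=[-6,36,130] → .
    (2,3)@(5, 7): e=[22,28,110] → X
    (3,3)@(7, 7): e=[50,20,90] → X
    (4,3)@(9, 7): e=[78,12,70] → X
    (5,3)@(11, 7): e=[106,4,50] → X
    (6,3)@(13, 7): e=[134,-4,30] → .
    (2,4)@(5, 9): e=[-10,60,110] → .
    (3,4)@(7, 9): e=[18,52,90] → X
    (6,4)@(13, 9): e=[102,28,30] → X
    (7,4)@(15, 9): e=[130,20,10] → X
  covered (20 px):
    . . . . . . . . . .
    . . . . . . . . . .
    . X . . . . . . . .
    . . X X X X . . . .
    . . . X X X X X . .
    . . . . X X X X . .
    . . . . . X X X . .
    . . . . . . X X . .
    . . . . . . . X . .
    . . . . . . . . . .
    . . . . . . . . . .
T2:
  2·area = 100
  edge (0, 4)→(12, 14): d=(12,10) right/bottom  bias=-1
  edge (12, 14)→(2, 14): d=(-10,0) right/bottom  bias=-1
  edge (2, 14)→(0, 4): d=(-2,-10) top-left  bias=+0
    (0,2)@(1, 5): e=[2,90,8] → X
    (1,2)@(3, 5): e=[-18,90,28] → .
    (0,3)@(1, 7): e=[26,70,4] → X
    (1,3)@(3, 7): e=[6,70,24] → X
    (2,3)@(5, 7): e=[-14,70,44] → .
    (0,4)@(1, 9): e=[50,50,0] → X  [on edge]
    (2,4)@(5, 9): e=[10,50,40] → X
    (3,4)@(7, 9): e=[-10,50,60] → .
    (0,5)@(1, 11): e=[74,30,-4] → .
    (1,5)@(3, 11): e=[54,30,16] → X
    (3,5)@(7, 11): e=[14,30,56] → X
    (4,5)@(9, 11): e=[-6,30,76] → .
    (1,9)@(3, 19): e=[150,-50,0] → .  [on edge]
  covered (13 px):
    . . . . . . . . . .
    . . . . . . . . . .
    X . . . . . . . . .
    X X . . . . . . . .
    X X X . . . . . . .
    . X X X . . . . . .
    . X X X X . . . . .
    . . . . . . . . . .
    . . . . . . . . . .
    . . . . . . . . . .
    . . . . . . . . . .
T3:
  2·area = 160  (B↔C swapped to make it positive)
  edge (20, 4)→(2, 12): d=(-18,8) right/bottom  bias=-1
  edge (2, 12)→(0, 4): d=(-2,-8) top-left  bias=+0
  edge (0, 4)→(20, 4): d=(20,0) top-left  bias=+0
    (0,2)@(1, 5): e=[134,6,20] → X
    (1,2)@(3, 5): e=[118,22,20] → X
    (2,2)@(5, 5): e=[102,38,20] → X
    (3,2)@(7, 5): e=[86,54,20] → X
    (4,2)@(9, 5): e=[70,70,20] → X
    (5,2)@(11, 5): e=[54,86,20] → X
    (6,2)@(13, 5): e=[38,102,20] → X
    (7,2)@(15, 5): e=[22,118,20] → X
    (8,2)@(17, 5): e=[6,134,20] → X
    (9,2)@(19, 5): e=[-10,150,20] → .
    (0,3)@(1, 7): e=[98,2,60] → X
    (7,3)@(15, 7): e=[-14,114,60] → .
  covered (20 px):
    . . . . . . . . . .
    . . . . . . . . . .
    X X X X X X X X X .
    X X X X X X X . . .
    . X X X . . . . . .
    . X . . . . . . . .
    . . . . . . . . . .
    . . . . . . . . . .
    . . . . . . . . . .
    . . . . . . . . . .
    . . . . . . . . . .
T4:
  2·area = 40
  edge (13, 6)→(14, 1): d=(1,-5) top-left  bias=+0
  edge (14, 1)→(19, 16): d=(5,15) right/bottom  bias=-1
  edge (19, 16)→(13, 6): d=(-6,-10) top-left  bias=+0
    (7,2)@(15, 5): e=[9,5,26] → X
    (8,2)@(17, 5): e=[19,-25,46] → .
    (7,3)@(15, 7): e=[11,15,14] → X
    (8,3)@(17, 7): e=[21,-15,34] → .
    (7,4)@(15, 9): e=[13,25,2] → X
    (8,4)@(17, 9): e=[23,-5,22] → .
    (7,5)@(15, 11): e=[15,35,-10] → .
    (8,5)@(17, 11): e=[25,5,10] → X
    (9,5)@(19, 11): e=[35,-25,30] → .
    (8,6)@(17, 13): e=[27,15,-2] → .
  covered (4 px):
    . . . . . . . . . .
    . . . . . . . . . .
    . . . . . . . X . .
    . . . . . . . X . .
    . . . . . . . X . .
    . . . . . . . . X .
    . . . . . . . . . .
    . . . . . . . . . .
    . . . . . . . . . .
    . . . . . . . . . .
    . . . . . . . . . .

Final: [70,24,6]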